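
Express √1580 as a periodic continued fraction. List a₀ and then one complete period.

a₀ = ⌊√1580⌋ = 39.
With m₀=0, d₀=1 and mₖ₊₁ = dₖaₖ − mₖ, dₖ₊₁ = (n − mₖ₊₁²)/dₖ, aₖ₊₁ = ⌊(a₀+mₖ₊₁)/dₖ₊₁⌋:
  k=1: m=39, d=59, a=1
  k=2: m=20, d=20, a=2
  k=3: m=20, d=59, a=1
  k=4: m=39, d=1, a=78
d=1 and a=2a₀=78 at k=4, so the next step gives (m, d) = (39, 59) again — its k=1 value — and the period has length 4.

[39; 1, 2, 1, 78]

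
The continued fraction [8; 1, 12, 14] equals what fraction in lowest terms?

Fold from the inside: start with 14/1.
  12 + 1/14 = 169/14
  1 + 14/169 = 183/169
  8 + 169/183 = 1633/183

1633/183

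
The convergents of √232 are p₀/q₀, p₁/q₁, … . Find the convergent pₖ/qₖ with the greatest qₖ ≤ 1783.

19603/1287

√232 = [15; 4, 3, 7, 3, 4, 30, …] (period length 6).
Convergents:
  p_0/q_0 = 15/1
  p_1/q_1 = 61/4
  p_2/q_2 = 198/13
  p_3/q_3 = 1447/95
  p_4/q_4 = 4539/298
  p_5/q_5 = 19603/1287
  p_6/q_6 = 592629/38908
q_5 = 1287 ≤ 1783 < 38908 = q_6, so the answer is 19603/1287.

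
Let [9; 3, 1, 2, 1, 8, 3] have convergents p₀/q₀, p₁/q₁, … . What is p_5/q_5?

1214/131

Using pₖ = aₖpₖ₋₁ + pₖ₋₂, qₖ = aₖqₖ₋₁ + qₖ₋₂ (with p₋₁=1, p₋₂=0, q₋₁=0, q₋₂=1):
  k=0: a=9, p=9, q=1
  k=1: a=3, p=28, q=3
  k=2: a=1, p=37, q=4
  k=3: a=2, p=102, q=11
  k=4: a=1, p=139, q=15
  k=5: a=8, p=1214, q=131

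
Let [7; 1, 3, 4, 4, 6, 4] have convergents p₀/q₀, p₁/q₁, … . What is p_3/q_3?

132/17

Using pₖ = aₖpₖ₋₁ + pₖ₋₂, qₖ = aₖqₖ₋₁ + qₖ₋₂ (with p₋₁=1, p₋₂=0, q₋₁=0, q₋₂=1):
  k=0: a=7, p=7, q=1
  k=1: a=1, p=8, q=1
  k=2: a=3, p=31, q=4
  k=3: a=4, p=132, q=17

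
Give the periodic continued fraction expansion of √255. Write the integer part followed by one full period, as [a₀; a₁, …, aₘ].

a₀ = ⌊√255⌋ = 15.
With m₀=0, d₀=1 and mₖ₊₁ = dₖaₖ − mₖ, dₖ₊₁ = (n − mₖ₊₁²)/dₖ, aₖ₊₁ = ⌊(a₀+mₖ₊₁)/dₖ₊₁⌋:
  k=1: m=15, d=30, a=1
  k=2: m=15, d=1, a=30
d=1 and a=2a₀=30 at k=2, so the next step gives (m, d) = (15, 30) again — its k=1 value — and the period has length 2.

[15; 1, 30]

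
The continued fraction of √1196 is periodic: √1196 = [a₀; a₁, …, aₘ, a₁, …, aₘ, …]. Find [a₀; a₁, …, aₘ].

a₀ = ⌊√1196⌋ = 34.
With m₀=0, d₀=1 and mₖ₊₁ = dₖaₖ − mₖ, dₖ₊₁ = (n − mₖ₊₁²)/dₖ, aₖ₊₁ = ⌊(a₀+mₖ₊₁)/dₖ₊₁⌋:
  k=1: m=34, d=40, a=1
  k=2: m=6, d=29, a=1
  k=3: m=23, d=23, a=2
  k=4: m=23, d=29, a=1
  k=5: m=6, d=40, a=1
  k=6: m=34, d=1, a=68
d=1 and a=2a₀=68 at k=6, so the next step gives (m, d) = (34, 40) again — its k=1 value — and the period has length 6.

[34; 1, 1, 2, 1, 1, 68]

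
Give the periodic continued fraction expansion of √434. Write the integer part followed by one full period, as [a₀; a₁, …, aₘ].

[20; 1, 4, 1, 40]

a₀ = ⌊√434⌋ = 20.
With m₀=0, d₀=1 and mₖ₊₁ = dₖaₖ − mₖ, dₖ₊₁ = (n − mₖ₊₁²)/dₖ, aₖ₊₁ = ⌊(a₀+mₖ₊₁)/dₖ₊₁⌋:
  k=1: m=20, d=34, a=1
  k=2: m=14, d=7, a=4
  k=3: m=14, d=34, a=1
  k=4: m=20, d=1, a=40
d=1 and a=2a₀=40 at k=4, so the next step gives (m, d) = (20, 34) again — its k=1 value — and the period has length 4.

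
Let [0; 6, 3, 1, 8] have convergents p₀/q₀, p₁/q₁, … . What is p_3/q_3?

Using pₖ = aₖpₖ₋₁ + pₖ₋₂, qₖ = aₖqₖ₋₁ + qₖ₋₂ (with p₋₁=1, p₋₂=0, q₋₁=0, q₋₂=1):
  k=0: a=0, p=0, q=1
  k=1: a=6, p=1, q=6
  k=2: a=3, p=3, q=19
  k=3: a=1, p=4, q=25

4/25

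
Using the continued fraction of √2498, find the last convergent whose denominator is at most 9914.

249850/4999

√2498 = [49; 1, 48, 1, 98, …] (period length 4).
Convergents:
  p_0/q_0 = 49/1
  p_1/q_1 = 50/1
  p_2/q_2 = 2449/49
  p_3/q_3 = 2499/50
  p_4/q_4 = 247351/4949
  p_5/q_5 = 249850/4999
  p_6/q_6 = 12240151/244901
q_5 = 4999 ≤ 9914 < 244901 = q_6, so the answer is 249850/4999.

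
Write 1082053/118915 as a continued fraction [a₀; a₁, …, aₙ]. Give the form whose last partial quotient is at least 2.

1082053 = 9·118915 + 11818
118915 = 10·11818 + 735
11818 = 16·735 + 58
735 = 12·58 + 39
58 = 1·39 + 19
39 = 2·19 + 1
19 = 19·1 + 0  (stop)
So 1082053/118915 = [9; 10, 16, 12, 1, 2, 19].

[9; 10, 16, 12, 1, 2, 19]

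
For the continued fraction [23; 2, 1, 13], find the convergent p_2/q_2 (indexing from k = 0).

70/3

Using pₖ = aₖpₖ₋₁ + pₖ₋₂, qₖ = aₖqₖ₋₁ + qₖ₋₂ (with p₋₁=1, p₋₂=0, q₋₁=0, q₋₂=1):
  k=0: a=23, p=23, q=1
  k=1: a=2, p=47, q=2
  k=2: a=1, p=70, q=3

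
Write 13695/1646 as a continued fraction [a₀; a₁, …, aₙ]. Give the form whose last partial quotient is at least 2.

13695 = 8×1646 + 527
1646 = 3×527 + 65
527 = 8×65 + 7
65 = 9×7 + 2
7 = 3×2 + 1
2 = 2×1 + 0  (stop)
So 13695/1646 = [8; 3, 8, 9, 3, 2].

[8; 3, 8, 9, 3, 2]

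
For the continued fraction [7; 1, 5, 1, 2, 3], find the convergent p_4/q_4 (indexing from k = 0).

157/20

Using pₖ = aₖpₖ₋₁ + pₖ₋₂, qₖ = aₖqₖ₋₁ + qₖ₋₂ (with p₋₁=1, p₋₂=0, q₋₁=0, q₋₂=1):
  k=0: a=7, p=7, q=1
  k=1: a=1, p=8, q=1
  k=2: a=5, p=47, q=6
  k=3: a=1, p=55, q=7
  k=4: a=2, p=157, q=20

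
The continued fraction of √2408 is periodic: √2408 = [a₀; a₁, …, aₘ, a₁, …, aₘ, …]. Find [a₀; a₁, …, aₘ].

a₀ = ⌊√2408⌋ = 49.
With m₀=0, d₀=1 and mₖ₊₁ = dₖaₖ − mₖ, dₖ₊₁ = (n − mₖ₊₁²)/dₖ, aₖ₊₁ = ⌊(a₀+mₖ₊₁)/dₖ₊₁⌋:
  k=1: m=49, d=7, a=14
  k=2: m=49, d=1, a=98
d=1 and a=2a₀=98 at k=2, so the next step gives (m, d) = (49, 7) again — its k=1 value — and the period has length 2.

[49; 14, 98]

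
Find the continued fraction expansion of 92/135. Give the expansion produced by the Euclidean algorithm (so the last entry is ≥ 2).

[0; 1, 2, 7, 6]

92 = 0*135 + 92
135 = 1*92 + 43
92 = 2*43 + 6
43 = 7*6 + 1
6 = 6*1 + 0  (stop)
So 92/135 = [0; 1, 2, 7, 6].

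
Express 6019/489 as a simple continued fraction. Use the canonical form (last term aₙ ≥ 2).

6019 = 12·489 + 151
489 = 3·151 + 36
151 = 4·36 + 7
36 = 5·7 + 1
7 = 7·1 + 0  (stop)
So 6019/489 = [12; 3, 4, 5, 7].

[12; 3, 4, 5, 7]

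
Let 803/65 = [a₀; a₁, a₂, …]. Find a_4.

803 = 12·65 + 23   →  a_0 = 12
65 = 2·23 + 19   →  a_1 = 2
23 = 1·19 + 4   →  a_2 = 1
19 = 4·4 + 3   →  a_3 = 4
4 = 1·3 + 1   →  a_4 = 1

1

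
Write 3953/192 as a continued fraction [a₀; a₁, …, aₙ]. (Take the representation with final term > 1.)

3953 = 20*192 + 113
192 = 1*113 + 79
113 = 1*79 + 34
79 = 2*34 + 11
34 = 3*11 + 1
11 = 11*1 + 0  (stop)
So 3953/192 = [20; 1, 1, 2, 3, 11].

[20; 1, 1, 2, 3, 11]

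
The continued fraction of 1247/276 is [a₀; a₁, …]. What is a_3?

1247 = 4·276 + 143   →  a_0 = 4
276 = 1·143 + 133   →  a_1 = 1
143 = 1·133 + 10   →  a_2 = 1
133 = 13·10 + 3   →  a_3 = 13

13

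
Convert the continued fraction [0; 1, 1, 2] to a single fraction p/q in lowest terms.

3/5

Fold from the inside: start with 2/1.
  1 + 1/2 = 3/2
  1 + 2/3 = 5/3
  0 + 3/5 = 3/5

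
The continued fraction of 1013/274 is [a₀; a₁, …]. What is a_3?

1013 = 3·274 + 191   →  a_0 = 3
274 = 1·191 + 83   →  a_1 = 1
191 = 2·83 + 25   →  a_2 = 2
83 = 3·25 + 8   →  a_3 = 3

3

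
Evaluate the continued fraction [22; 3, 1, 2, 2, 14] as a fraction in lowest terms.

Using pₖ = aₖpₖ₋₁ + pₖ₋₂ and qₖ = aₖqₖ₋₁ + qₖ₋₂:
  k=0: a=22, p=22, q=1
  k=1: a=3, p=67, q=3
  k=2: a=1, p=89, q=4
  k=3: a=2, p=245, q=11
  k=4: a=2, p=579, q=26
  k=5: a=14, p=8351, q=375

8351/375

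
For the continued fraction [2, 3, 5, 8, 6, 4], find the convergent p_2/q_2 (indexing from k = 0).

37/16

Using pₖ = aₖpₖ₋₁ + pₖ₋₂, qₖ = aₖqₖ₋₁ + qₖ₋₂ (with p₋₁=1, p₋₂=0, q₋₁=0, q₋₂=1):
  k=0: a=2, p=2, q=1
  k=1: a=3, p=7, q=3
  k=2: a=5, p=37, q=16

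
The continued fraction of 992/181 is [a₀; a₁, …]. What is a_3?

2

992 = 5·181 + 87   →  a_0 = 5
181 = 2·87 + 7   →  a_1 = 2
87 = 12·7 + 3   →  a_2 = 12
7 = 2·3 + 1   →  a_3 = 2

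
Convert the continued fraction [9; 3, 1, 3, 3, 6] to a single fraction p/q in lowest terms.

2863/309

Using pₖ = aₖpₖ₋₁ + pₖ₋₂ and qₖ = aₖqₖ₋₁ + qₖ₋₂:
  k=0: a=9, p=9, q=1
  k=1: a=3, p=28, q=3
  k=2: a=1, p=37, q=4
  k=3: a=3, p=139, q=15
  k=4: a=3, p=454, q=49
  k=5: a=6, p=2863, q=309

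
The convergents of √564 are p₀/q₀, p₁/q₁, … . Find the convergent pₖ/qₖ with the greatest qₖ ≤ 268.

√564 = [23; 1, 2, 1, 46, …] (period length 4).
Convergents:
  p_0/q_0 = 23/1
  p_1/q_1 = 24/1
  p_2/q_2 = 71/3
  p_3/q_3 = 95/4
  p_4/q_4 = 4441/187
  p_5/q_5 = 4536/191
  p_6/q_6 = 13513/569
q_5 = 191 ≤ 268 < 569 = q_6, so the answer is 4536/191.

4536/191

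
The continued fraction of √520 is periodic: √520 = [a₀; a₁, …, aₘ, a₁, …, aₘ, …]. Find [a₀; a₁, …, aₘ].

a₀ = ⌊√520⌋ = 22.
With m₀=0, d₀=1 and mₖ₊₁ = dₖaₖ − mₖ, dₖ₊₁ = (n − mₖ₊₁²)/dₖ, aₖ₊₁ = ⌊(a₀+mₖ₊₁)/dₖ₊₁⌋:
  k=1: m=22, d=36, a=1
  k=2: m=14, d=9, a=4
  k=3: m=22, d=4, a=11
  k=4: m=22, d=9, a=4
  k=5: m=14, d=36, a=1
  k=6: m=22, d=1, a=44
d=1 and a=2a₀=44 at k=6, so the next step gives (m, d) = (22, 36) again — its k=1 value — and the period has length 6.

[22; 1, 4, 11, 4, 1, 44]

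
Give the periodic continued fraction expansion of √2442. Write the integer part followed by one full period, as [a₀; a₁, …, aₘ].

[49; 2, 2, 2, 98]

a₀ = ⌊√2442⌋ = 49.
With m₀=0, d₀=1 and mₖ₊₁ = dₖaₖ − mₖ, dₖ₊₁ = (n − mₖ₊₁²)/dₖ, aₖ₊₁ = ⌊(a₀+mₖ₊₁)/dₖ₊₁⌋:
  k=1: m=49, d=41, a=2
  k=2: m=33, d=33, a=2
  k=3: m=33, d=41, a=2
  k=4: m=49, d=1, a=98
d=1 and a=2a₀=98 at k=4, so the next step gives (m, d) = (49, 41) again — its k=1 value — and the period has length 4.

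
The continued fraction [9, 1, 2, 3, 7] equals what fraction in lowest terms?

Using pₖ = aₖpₖ₋₁ + pₖ₋₂ and qₖ = aₖqₖ₋₁ + qₖ₋₂:
  k=0: a=9, p=9, q=1
  k=1: a=1, p=10, q=1
  k=2: a=2, p=29, q=3
  k=3: a=3, p=97, q=10
  k=4: a=7, p=708, q=73

708/73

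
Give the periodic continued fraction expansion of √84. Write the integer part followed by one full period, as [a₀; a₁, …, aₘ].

a₀ = ⌊√84⌋ = 9.
With m₀=0, d₀=1 and mₖ₊₁ = dₖaₖ − mₖ, dₖ₊₁ = (n − mₖ₊₁²)/dₖ, aₖ₊₁ = ⌊(a₀+mₖ₊₁)/dₖ₊₁⌋:
  k=1: m=9, d=3, a=6
  k=2: m=9, d=1, a=18
d=1 and a=2a₀=18 at k=2, so the next step gives (m, d) = (9, 3) again — its k=1 value — and the period has length 2.

[9; 6, 18]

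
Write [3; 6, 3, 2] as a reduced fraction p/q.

Fold from the inside: start with 2/1.
  3 + 1/2 = 7/2
  6 + 2/7 = 44/7
  3 + 7/44 = 139/44

139/44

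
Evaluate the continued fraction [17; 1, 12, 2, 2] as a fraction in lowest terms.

1201/67

Fold from the inside: start with 2/1.
  2 + 1/2 = 5/2
  12 + 2/5 = 62/5
  1 + 5/62 = 67/62
  17 + 62/67 = 1201/67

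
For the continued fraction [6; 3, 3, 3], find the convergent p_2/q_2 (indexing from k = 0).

Using pₖ = aₖpₖ₋₁ + pₖ₋₂, qₖ = aₖqₖ₋₁ + qₖ₋₂ (with p₋₁=1, p₋₂=0, q₋₁=0, q₋₂=1):
  k=0: a=6, p=6, q=1
  k=1: a=3, p=19, q=3
  k=2: a=3, p=63, q=10

63/10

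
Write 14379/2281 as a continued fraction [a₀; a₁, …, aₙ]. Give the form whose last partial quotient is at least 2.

14379 = 6*2281 + 693
2281 = 3*693 + 202
693 = 3*202 + 87
202 = 2*87 + 28
87 = 3*28 + 3
28 = 9*3 + 1
3 = 3*1 + 0  (stop)
So 14379/2281 = [6; 3, 3, 2, 3, 9, 3].

[6; 3, 3, 2, 3, 9, 3]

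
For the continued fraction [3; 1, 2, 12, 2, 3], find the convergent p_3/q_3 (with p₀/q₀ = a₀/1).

136/37

Using pₖ = aₖpₖ₋₁ + pₖ₋₂, qₖ = aₖqₖ₋₁ + qₖ₋₂ (with p₋₁=1, p₋₂=0, q₋₁=0, q₋₂=1):
  k=0: a=3, p=3, q=1
  k=1: a=1, p=4, q=1
  k=2: a=2, p=11, q=3
  k=3: a=12, p=136, q=37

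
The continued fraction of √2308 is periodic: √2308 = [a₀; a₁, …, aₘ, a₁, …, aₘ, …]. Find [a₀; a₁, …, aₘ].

[48; 24, 96]

a₀ = ⌊√2308⌋ = 48.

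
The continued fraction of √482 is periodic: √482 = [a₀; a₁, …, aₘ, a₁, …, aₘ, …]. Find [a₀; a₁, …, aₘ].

a₀ = ⌊√482⌋ = 21.
With m₀=0, d₀=1 and mₖ₊₁ = dₖaₖ − mₖ, dₖ₊₁ = (n − mₖ₊₁²)/dₖ, aₖ₊₁ = ⌊(a₀+mₖ₊₁)/dₖ₊₁⌋:
  k=1: m=21, d=41, a=1
  k=2: m=20, d=2, a=20
  k=3: m=20, d=41, a=1
  k=4: m=21, d=1, a=42
d=1 and a=2a₀=42 at k=4, so the next step gives (m, d) = (21, 41) again — its k=1 value — and the period has length 4.

[21; 1, 20, 1, 42]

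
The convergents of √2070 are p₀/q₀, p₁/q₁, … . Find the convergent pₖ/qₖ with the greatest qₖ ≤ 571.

√2070 = [45; 2, 90, …] (period length 2).
Convergents:
  p_0/q_0 = 45/1
  p_1/q_1 = 91/2
  p_2/q_2 = 8235/181
  p_3/q_3 = 16561/364
  p_4/q_4 = 1498725/32941
q_3 = 364 ≤ 571 < 32941 = q_4, so the answer is 16561/364.

16561/364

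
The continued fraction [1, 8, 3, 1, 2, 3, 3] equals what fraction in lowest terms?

Fold from the inside: start with 3/1.
  3 + 1/3 = 10/3
  2 + 3/10 = 23/10
  1 + 10/23 = 33/23
  3 + 23/33 = 122/33
  8 + 33/122 = 1009/122
  1 + 122/1009 = 1131/1009

1131/1009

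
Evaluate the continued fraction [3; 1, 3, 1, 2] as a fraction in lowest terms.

53/14

Fold from the inside: start with 2/1.
  1 + 1/2 = 3/2
  3 + 2/3 = 11/3
  1 + 3/11 = 14/11
  3 + 11/14 = 53/14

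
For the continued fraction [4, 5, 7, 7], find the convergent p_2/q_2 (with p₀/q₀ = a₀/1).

Using pₖ = aₖpₖ₋₁ + pₖ₋₂, qₖ = aₖqₖ₋₁ + qₖ₋₂ (with p₋₁=1, p₋₂=0, q₋₁=0, q₋₂=1):
  k=0: a=4, p=4, q=1
  k=1: a=5, p=21, q=5
  k=2: a=7, p=151, q=36

151/36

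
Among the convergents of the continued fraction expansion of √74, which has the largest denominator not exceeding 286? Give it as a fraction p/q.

2228/259

√74 = [8; 1, 1, 1, 1, 16, …] (period length 5).
Convergents:
  p_0/q_0 = 8/1
  p_1/q_1 = 9/1
  p_2/q_2 = 17/2
  p_3/q_3 = 26/3
  p_4/q_4 = 43/5
  p_5/q_5 = 714/83
  p_6/q_6 = 757/88
  p_7/q_7 = 1471/171
  p_8/q_8 = 2228/259
  p_9/q_9 = 3699/430
q_8 = 259 ≤ 286 < 430 = q_9, so the answer is 2228/259.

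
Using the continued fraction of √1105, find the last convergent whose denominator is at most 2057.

√1105 = [33; 4, 7, 7, 4, 66, …] (period length 5).
Convergents:
  p_0/q_0 = 33/1
  p_1/q_1 = 133/4
  p_2/q_2 = 964/29
  p_3/q_3 = 6881/207
  p_4/q_4 = 28488/857
  p_5/q_5 = 1887089/56769
q_4 = 857 ≤ 2057 < 56769 = q_5, so the answer is 28488/857.

28488/857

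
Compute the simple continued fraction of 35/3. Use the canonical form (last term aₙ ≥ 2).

[11; 1, 2]

35 = 11·3 + 2
3 = 1·2 + 1
2 = 2·1 + 0  (stop)
So 35/3 = [11; 1, 2].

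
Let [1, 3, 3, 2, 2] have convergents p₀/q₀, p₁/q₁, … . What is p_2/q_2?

Using pₖ = aₖpₖ₋₁ + pₖ₋₂, qₖ = aₖqₖ₋₁ + qₖ₋₂ (with p₋₁=1, p₋₂=0, q₋₁=0, q₋₂=1):
  k=0: a=1, p=1, q=1
  k=1: a=3, p=4, q=3
  k=2: a=3, p=13, q=10

13/10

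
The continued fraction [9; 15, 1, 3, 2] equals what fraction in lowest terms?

Fold from the inside: start with 2/1.
  3 + 1/2 = 7/2
  1 + 2/7 = 9/7
  15 + 7/9 = 142/9
  9 + 9/142 = 1287/142

1287/142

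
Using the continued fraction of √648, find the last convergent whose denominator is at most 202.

√648 = [25; 2, 5, 6, 5, 2, 50, …] (period length 6).
Convergents:
  p_0/q_0 = 25/1
  p_1/q_1 = 51/2
  p_2/q_2 = 280/11
  p_3/q_3 = 1731/68
  p_4/q_4 = 8935/351
q_3 = 68 ≤ 202 < 351 = q_4, so the answer is 1731/68.

1731/68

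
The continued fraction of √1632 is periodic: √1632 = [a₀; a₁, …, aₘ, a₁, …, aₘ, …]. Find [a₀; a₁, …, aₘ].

[40; 2, 1, 1, 19, 1, 1, 2, 80]

a₀ = ⌊√1632⌋ = 40.
With m₀=0, d₀=1 and mₖ₊₁ = dₖaₖ − mₖ, dₖ₊₁ = (n − mₖ₊₁²)/dₖ, aₖ₊₁ = ⌊(a₀+mₖ₊₁)/dₖ₊₁⌋:
  k=1: m=40, d=32, a=2
  k=2: m=24, d=33, a=1
  k=3: m=9, d=47, a=1
  k=4: m=38, d=4, a=19
  k=5: m=38, d=47, a=1
  k=6: m=9, d=33, a=1
  k=7: m=24, d=32, a=2
  k=8: m=40, d=1, a=80
d=1 and a=2a₀=80 at k=8, so the next step gives (m, d) = (40, 32) again — its k=1 value — and the period has length 8.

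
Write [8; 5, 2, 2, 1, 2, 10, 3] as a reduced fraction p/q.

Fold from the inside: start with 3/1.
  10 + 1/3 = 31/3
  2 + 3/31 = 65/31
  1 + 31/65 = 96/65
  2 + 65/96 = 257/96
  2 + 96/257 = 610/257
  5 + 257/610 = 3307/610
  8 + 610/3307 = 27066/3307

27066/3307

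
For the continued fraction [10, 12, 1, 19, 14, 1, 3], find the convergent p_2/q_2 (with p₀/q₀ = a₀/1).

Using pₖ = aₖpₖ₋₁ + pₖ₋₂, qₖ = aₖqₖ₋₁ + qₖ₋₂ (with p₋₁=1, p₋₂=0, q₋₁=0, q₋₂=1):
  k=0: a=10, p=10, q=1
  k=1: a=12, p=121, q=12
  k=2: a=1, p=131, q=13

131/13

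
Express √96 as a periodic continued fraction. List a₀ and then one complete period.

[9; 1, 3, 1, 18]

a₀ = ⌊√96⌋ = 9.
With m₀=0, d₀=1 and mₖ₊₁ = dₖaₖ − mₖ, dₖ₊₁ = (n − mₖ₊₁²)/dₖ, aₖ₊₁ = ⌊(a₀+mₖ₊₁)/dₖ₊₁⌋:
  k=1: m=9, d=15, a=1
  k=2: m=6, d=4, a=3
  k=3: m=6, d=15, a=1
  k=4: m=9, d=1, a=18
d=1 and a=2a₀=18 at k=4, so the next step gives (m, d) = (9, 15) again — its k=1 value — and the period has length 4.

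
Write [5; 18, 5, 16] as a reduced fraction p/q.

7451/1474

Using pₖ = aₖpₖ₋₁ + pₖ₋₂ and qₖ = aₖqₖ₋₁ + qₖ₋₂:
  k=0: a=5, p=5, q=1
  k=1: a=18, p=91, q=18
  k=2: a=5, p=460, q=91
  k=3: a=16, p=7451, q=1474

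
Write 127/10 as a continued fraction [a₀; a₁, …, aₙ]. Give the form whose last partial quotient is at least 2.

127 = 12*10 + 7
10 = 1*7 + 3
7 = 2*3 + 1
3 = 3*1 + 0  (stop)
So 127/10 = [12; 1, 2, 3].

[12; 1, 2, 3]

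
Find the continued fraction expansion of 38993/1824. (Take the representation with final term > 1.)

38993 = 21×1824 + 689
1824 = 2×689 + 446
689 = 1×446 + 243
446 = 1×243 + 203
243 = 1×203 + 40
203 = 5×40 + 3
40 = 13×3 + 1
3 = 3×1 + 0  (stop)
So 38993/1824 = [21; 2, 1, 1, 1, 5, 13, 3].

[21; 2, 1, 1, 1, 5, 13, 3]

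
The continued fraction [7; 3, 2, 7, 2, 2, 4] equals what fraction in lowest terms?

8797/1207

Fold from the inside: start with 4/1.
  2 + 1/4 = 9/4
  2 + 4/9 = 22/9
  7 + 9/22 = 163/22
  2 + 22/163 = 348/163
  3 + 163/348 = 1207/348
  7 + 348/1207 = 8797/1207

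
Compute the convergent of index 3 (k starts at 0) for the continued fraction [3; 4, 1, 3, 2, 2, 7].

Using pₖ = aₖpₖ₋₁ + pₖ₋₂, qₖ = aₖqₖ₋₁ + qₖ₋₂ (with p₋₁=1, p₋₂=0, q₋₁=0, q₋₂=1):
  k=0: a=3, p=3, q=1
  k=1: a=4, p=13, q=4
  k=2: a=1, p=16, q=5
  k=3: a=3, p=61, q=19

61/19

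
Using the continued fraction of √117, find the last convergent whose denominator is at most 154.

√117 = [10; 1, 4, 2, 4, 1, 20, …] (period length 6).
Convergents:
  p_0/q_0 = 10/1
  p_1/q_1 = 11/1
  p_2/q_2 = 54/5
  p_3/q_3 = 119/11
  p_4/q_4 = 530/49
  p_5/q_5 = 649/60
  p_6/q_6 = 13510/1249
q_5 = 60 ≤ 154 < 1249 = q_6, so the answer is 649/60.

649/60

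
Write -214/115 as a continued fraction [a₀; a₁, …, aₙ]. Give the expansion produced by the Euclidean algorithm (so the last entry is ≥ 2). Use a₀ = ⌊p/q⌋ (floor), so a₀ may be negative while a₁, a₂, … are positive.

[-2; 7, 5, 3]

-214 = -2*115 + 16
115 = 7*16 + 3
16 = 5*3 + 1
3 = 3*1 + 0  (stop)
So -214/115 = [-2; 7, 5, 3].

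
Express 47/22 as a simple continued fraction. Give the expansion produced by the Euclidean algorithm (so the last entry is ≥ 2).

47 = 2×22 + 3
22 = 7×3 + 1
3 = 3×1 + 0  (stop)
So 47/22 = [2; 7, 3].

[2; 7, 3]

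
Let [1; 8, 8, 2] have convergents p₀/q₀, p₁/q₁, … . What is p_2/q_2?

73/65

Using pₖ = aₖpₖ₋₁ + pₖ₋₂, qₖ = aₖqₖ₋₁ + qₖ₋₂ (with p₋₁=1, p₋₂=0, q₋₁=0, q₋₂=1):
  k=0: a=1, p=1, q=1
  k=1: a=8, p=9, q=8
  k=2: a=8, p=73, q=65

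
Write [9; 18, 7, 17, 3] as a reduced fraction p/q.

Using pₖ = aₖpₖ₋₁ + pₖ₋₂ and qₖ = aₖqₖ₋₁ + qₖ₋₂:
  k=0: a=9, p=9, q=1
  k=1: a=18, p=163, q=18
  k=2: a=7, p=1150, q=127
  k=3: a=17, p=19713, q=2177
  k=4: a=3, p=60289, q=6658

60289/6658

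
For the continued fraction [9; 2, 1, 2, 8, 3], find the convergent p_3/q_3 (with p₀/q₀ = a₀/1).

75/8

Using pₖ = aₖpₖ₋₁ + pₖ₋₂, qₖ = aₖqₖ₋₁ + qₖ₋₂ (with p₋₁=1, p₋₂=0, q₋₁=0, q₋₂=1):
  k=0: a=9, p=9, q=1
  k=1: a=2, p=19, q=2
  k=2: a=1, p=28, q=3
  k=3: a=2, p=75, q=8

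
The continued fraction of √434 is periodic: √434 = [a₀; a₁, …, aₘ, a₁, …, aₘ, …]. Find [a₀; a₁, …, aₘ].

[20; 1, 4, 1, 40]

a₀ = ⌊√434⌋ = 20.
With m₀=0, d₀=1 and mₖ₊₁ = dₖaₖ − mₖ, dₖ₊₁ = (n − mₖ₊₁²)/dₖ, aₖ₊₁ = ⌊(a₀+mₖ₊₁)/dₖ₊₁⌋:
  k=1: m=20, d=34, a=1
  k=2: m=14, d=7, a=4
  k=3: m=14, d=34, a=1
  k=4: m=20, d=1, a=40
d=1 and a=2a₀=40 at k=4, so the next step gives (m, d) = (20, 34) again — its k=1 value — and the period has length 4.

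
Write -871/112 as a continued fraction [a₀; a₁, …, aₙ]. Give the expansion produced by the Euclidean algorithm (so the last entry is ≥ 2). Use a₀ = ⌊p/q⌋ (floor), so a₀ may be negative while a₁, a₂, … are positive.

-871 = -8×112 + 25
112 = 4×25 + 12
25 = 2×12 + 1
12 = 12×1 + 0  (stop)
So -871/112 = [-8; 4, 2, 12].

[-8; 4, 2, 12]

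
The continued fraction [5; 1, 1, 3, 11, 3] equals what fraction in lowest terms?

1359/244

Using pₖ = aₖpₖ₋₁ + pₖ₋₂ and qₖ = aₖqₖ₋₁ + qₖ₋₂:
  k=0: a=5, p=5, q=1
  k=1: a=1, p=6, q=1
  k=2: a=1, p=11, q=2
  k=3: a=3, p=39, q=7
  k=4: a=11, p=440, q=79
  k=5: a=3, p=1359, q=244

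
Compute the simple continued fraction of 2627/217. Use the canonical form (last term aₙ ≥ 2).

2627 = 12·217 + 23
217 = 9·23 + 10
23 = 2·10 + 3
10 = 3·3 + 1
3 = 3·1 + 0  (stop)
So 2627/217 = [12; 9, 2, 3, 3].

[12; 9, 2, 3, 3]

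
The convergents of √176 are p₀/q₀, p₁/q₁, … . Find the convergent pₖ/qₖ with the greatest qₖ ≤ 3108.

21107/1591

√176 = [13; 3, 1, 3, 26, …] (period length 4).
Convergents:
  p_0/q_0 = 13/1
  p_1/q_1 = 40/3
  p_2/q_2 = 53/4
  p_3/q_3 = 199/15
  p_4/q_4 = 5227/394
  p_5/q_5 = 15880/1197
  p_6/q_6 = 21107/1591
  p_7/q_7 = 79201/5970
q_6 = 1591 ≤ 3108 < 5970 = q_7, so the answer is 21107/1591.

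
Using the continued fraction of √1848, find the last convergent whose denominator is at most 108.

√1848 = [42; 1, 84, …] (period length 2).
Convergents:
  p_0/q_0 = 42/1
  p_1/q_1 = 43/1
  p_2/q_2 = 3654/85
  p_3/q_3 = 3697/86
  p_4/q_4 = 314202/7309
q_3 = 86 ≤ 108 < 7309 = q_4, so the answer is 3697/86.

3697/86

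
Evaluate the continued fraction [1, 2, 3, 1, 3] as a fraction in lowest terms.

49/34

Using pₖ = aₖpₖ₋₁ + pₖ₋₂ and qₖ = aₖqₖ₋₁ + qₖ₋₂:
  k=0: a=1, p=1, q=1
  k=1: a=2, p=3, q=2
  k=2: a=3, p=10, q=7
  k=3: a=1, p=13, q=9
  k=4: a=3, p=49, q=34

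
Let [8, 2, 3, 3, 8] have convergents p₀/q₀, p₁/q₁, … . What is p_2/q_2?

59/7

Using pₖ = aₖpₖ₋₁ + pₖ₋₂, qₖ = aₖqₖ₋₁ + qₖ₋₂ (with p₋₁=1, p₋₂=0, q₋₁=0, q₋₂=1):
  k=0: a=8, p=8, q=1
  k=1: a=2, p=17, q=2
  k=2: a=3, p=59, q=7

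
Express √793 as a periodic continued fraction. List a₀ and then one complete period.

a₀ = ⌊√793⌋ = 28.
With m₀=0, d₀=1 and mₖ₊₁ = dₖaₖ − mₖ, dₖ₊₁ = (n − mₖ₊₁²)/dₖ, aₖ₊₁ = ⌊(a₀+mₖ₊₁)/dₖ₊₁⌋:
  k=1: m=28, d=9, a=6
  k=2: m=26, d=13, a=4
  k=3: m=26, d=9, a=6
  k=4: m=28, d=1, a=56
d=1 and a=2a₀=56 at k=4, so the next step gives (m, d) = (28, 9) again — its k=1 value — and the period has length 4.

[28; 6, 4, 6, 56]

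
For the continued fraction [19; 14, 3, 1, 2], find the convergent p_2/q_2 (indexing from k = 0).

Using pₖ = aₖpₖ₋₁ + pₖ₋₂, qₖ = aₖqₖ₋₁ + qₖ₋₂ (with p₋₁=1, p₋₂=0, q₋₁=0, q₋₂=1):
  k=0: a=19, p=19, q=1
  k=1: a=14, p=267, q=14
  k=2: a=3, p=820, q=43

820/43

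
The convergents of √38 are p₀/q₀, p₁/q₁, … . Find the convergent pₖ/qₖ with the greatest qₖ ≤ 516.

2737/444

√38 = [6; 6, 12, …] (period length 2).
Convergents:
  p_0/q_0 = 6/1
  p_1/q_1 = 37/6
  p_2/q_2 = 450/73
  p_3/q_3 = 2737/444
  p_4/q_4 = 33294/5401
q_3 = 444 ≤ 516 < 5401 = q_4, so the answer is 2737/444.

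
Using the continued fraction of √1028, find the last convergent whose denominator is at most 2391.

32864/1025

√1028 = [32; 16, 64, …] (period length 2).
Convergents:
  p_0/q_0 = 32/1
  p_1/q_1 = 513/16
  p_2/q_2 = 32864/1025
  p_3/q_3 = 526337/16416
q_2 = 1025 ≤ 2391 < 16416 = q_3, so the answer is 32864/1025.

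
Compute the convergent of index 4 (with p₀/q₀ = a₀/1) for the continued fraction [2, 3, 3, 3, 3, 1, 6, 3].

Using pₖ = aₖpₖ₋₁ + pₖ₋₂, qₖ = aₖqₖ₋₁ + qₖ₋₂ (with p₋₁=1, p₋₂=0, q₋₁=0, q₋₂=1):
  k=0: a=2, p=2, q=1
  k=1: a=3, p=7, q=3
  k=2: a=3, p=23, q=10
  k=3: a=3, p=76, q=33
  k=4: a=3, p=251, q=109

251/109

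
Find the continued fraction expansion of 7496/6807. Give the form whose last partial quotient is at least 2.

[1; 9, 1, 7, 3, 3, 8]

7496 = 1×6807 + 689
6807 = 9×689 + 606
689 = 1×606 + 83
606 = 7×83 + 25
83 = 3×25 + 8
25 = 3×8 + 1
8 = 8×1 + 0  (stop)
So 7496/6807 = [1; 9, 1, 7, 3, 3, 8].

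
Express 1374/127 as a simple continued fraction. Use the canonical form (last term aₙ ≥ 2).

1374 = 10·127 + 104
127 = 1·104 + 23
104 = 4·23 + 12
23 = 1·12 + 11
12 = 1·11 + 1
11 = 11·1 + 0  (stop)
So 1374/127 = [10; 1, 4, 1, 1, 11].

[10; 1, 4, 1, 1, 11]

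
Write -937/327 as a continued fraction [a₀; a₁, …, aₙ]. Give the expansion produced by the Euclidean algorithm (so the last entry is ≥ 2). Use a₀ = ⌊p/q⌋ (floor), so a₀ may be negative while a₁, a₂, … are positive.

[-3; 7, 2, 3, 6]

-937 = -3×327 + 44
327 = 7×44 + 19
44 = 2×19 + 6
19 = 3×6 + 1
6 = 6×1 + 0  (stop)
So -937/327 = [-3; 7, 2, 3, 6].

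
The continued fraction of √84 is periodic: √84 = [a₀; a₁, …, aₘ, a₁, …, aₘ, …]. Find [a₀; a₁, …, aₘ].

[9; 6, 18]

a₀ = ⌊√84⌋ = 9.
With m₀=0, d₀=1 and mₖ₊₁ = dₖaₖ − mₖ, dₖ₊₁ = (n − mₖ₊₁²)/dₖ, aₖ₊₁ = ⌊(a₀+mₖ₊₁)/dₖ₊₁⌋:
  k=1: m=9, d=3, a=6
  k=2: m=9, d=1, a=18
d=1 and a=2a₀=18 at k=2, so the next step gives (m, d) = (9, 3) again — its k=1 value — and the period has length 2.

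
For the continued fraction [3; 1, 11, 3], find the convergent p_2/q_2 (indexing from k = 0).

47/12

Using pₖ = aₖpₖ₋₁ + pₖ₋₂, qₖ = aₖqₖ₋₁ + qₖ₋₂ (with p₋₁=1, p₋₂=0, q₋₁=0, q₋₂=1):
  k=0: a=3, p=3, q=1
  k=1: a=1, p=4, q=1
  k=2: a=11, p=47, q=12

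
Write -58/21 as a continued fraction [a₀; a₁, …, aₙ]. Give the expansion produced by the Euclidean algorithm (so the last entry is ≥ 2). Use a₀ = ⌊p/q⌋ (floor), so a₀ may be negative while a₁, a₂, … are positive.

[-3; 4, 5]

-58 = -3·21 + 5
21 = 4·5 + 1
5 = 5·1 + 0  (stop)
So -58/21 = [-3; 4, 5].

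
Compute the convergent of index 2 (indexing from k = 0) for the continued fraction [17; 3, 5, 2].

277/16

Using pₖ = aₖpₖ₋₁ + pₖ₋₂, qₖ = aₖqₖ₋₁ + qₖ₋₂ (with p₋₁=1, p₋₂=0, q₋₁=0, q₋₂=1):
  k=0: a=17, p=17, q=1
  k=1: a=3, p=52, q=3
  k=2: a=5, p=277, q=16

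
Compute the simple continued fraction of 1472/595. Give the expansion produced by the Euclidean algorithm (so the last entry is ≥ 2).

1472 = 2*595 + 282
595 = 2*282 + 31
282 = 9*31 + 3
31 = 10*3 + 1
3 = 3*1 + 0  (stop)
So 1472/595 = [2; 2, 9, 10, 3].

[2; 2, 9, 10, 3]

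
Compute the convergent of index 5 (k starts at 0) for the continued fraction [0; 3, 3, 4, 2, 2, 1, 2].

Using pₖ = aₖpₖ₋₁ + pₖ₋₂, qₖ = aₖqₖ₋₁ + qₖ₋₂ (with p₋₁=1, p₋₂=0, q₋₁=0, q₋₂=1):
  k=0: a=0, p=0, q=1
  k=1: a=3, p=1, q=3
  k=2: a=3, p=3, q=10
  k=3: a=4, p=13, q=43
  k=4: a=2, p=29, q=96
  k=5: a=2, p=71, q=235

71/235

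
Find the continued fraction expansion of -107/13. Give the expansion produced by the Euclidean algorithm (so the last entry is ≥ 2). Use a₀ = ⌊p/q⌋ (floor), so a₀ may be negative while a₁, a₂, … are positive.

-107 = -9·13 + 10
13 = 1·10 + 3
10 = 3·3 + 1
3 = 3·1 + 0  (stop)
So -107/13 = [-9; 1, 3, 3].

[-9; 1, 3, 3]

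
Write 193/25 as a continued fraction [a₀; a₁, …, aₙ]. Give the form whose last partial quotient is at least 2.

[7; 1, 2, 1, 1, 3]

193 = 7*25 + 18
25 = 1*18 + 7
18 = 2*7 + 4
7 = 1*4 + 3
4 = 1*3 + 1
3 = 3*1 + 0  (stop)
So 193/25 = [7; 1, 2, 1, 1, 3].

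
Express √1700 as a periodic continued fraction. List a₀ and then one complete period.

[41; 4, 3, 20, 3, 4, 82]

a₀ = ⌊√1700⌋ = 41.
With m₀=0, d₀=1 and mₖ₊₁ = dₖaₖ − mₖ, dₖ₊₁ = (n − mₖ₊₁²)/dₖ, aₖ₊₁ = ⌊(a₀+mₖ₊₁)/dₖ₊₁⌋:
  k=1: m=41, d=19, a=4
  k=2: m=35, d=25, a=3
  k=3: m=40, d=4, a=20
  k=4: m=40, d=25, a=3
  k=5: m=35, d=19, a=4
  k=6: m=41, d=1, a=82
d=1 and a=2a₀=82 at k=6, so the next step gives (m, d) = (41, 19) again — its k=1 value — and the period has length 6.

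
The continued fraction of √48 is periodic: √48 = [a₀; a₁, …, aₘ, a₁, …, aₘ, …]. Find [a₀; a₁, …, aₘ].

[6; 1, 12]

a₀ = ⌊√48⌋ = 6.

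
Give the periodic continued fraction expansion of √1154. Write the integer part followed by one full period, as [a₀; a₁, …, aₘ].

[33; 1, 32, 1, 66]

a₀ = ⌊√1154⌋ = 33.
With m₀=0, d₀=1 and mₖ₊₁ = dₖaₖ − mₖ, dₖ₊₁ = (n − mₖ₊₁²)/dₖ, aₖ₊₁ = ⌊(a₀+mₖ₊₁)/dₖ₊₁⌋:
  k=1: m=33, d=65, a=1
  k=2: m=32, d=2, a=32
  k=3: m=32, d=65, a=1
  k=4: m=33, d=1, a=66
d=1 and a=2a₀=66 at k=4, so the next step gives (m, d) = (33, 65) again — its k=1 value — and the period has length 4.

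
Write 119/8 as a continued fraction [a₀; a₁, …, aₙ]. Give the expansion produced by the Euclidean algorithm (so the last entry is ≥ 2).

[14; 1, 7]

119 = 14×8 + 7
8 = 1×7 + 1
7 = 7×1 + 0  (stop)
So 119/8 = [14; 1, 7].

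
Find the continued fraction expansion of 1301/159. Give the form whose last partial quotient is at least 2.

[8; 5, 2, 14]

1301 = 8·159 + 29
159 = 5·29 + 14
29 = 2·14 + 1
14 = 14·1 + 0  (stop)
So 1301/159 = [8; 5, 2, 14].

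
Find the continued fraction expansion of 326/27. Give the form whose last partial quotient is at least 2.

[12; 13, 2]

326 = 12*27 + 2
27 = 13*2 + 1
2 = 2*1 + 0  (stop)
So 326/27 = [12; 13, 2].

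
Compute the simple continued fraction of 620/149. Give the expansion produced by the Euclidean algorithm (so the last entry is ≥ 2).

[4; 6, 4, 1, 4]

620 = 4·149 + 24
149 = 6·24 + 5
24 = 4·5 + 4
5 = 1·4 + 1
4 = 4·1 + 0  (stop)
So 620/149 = [4; 6, 4, 1, 4].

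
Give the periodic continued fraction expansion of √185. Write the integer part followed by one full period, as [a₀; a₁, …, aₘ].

[13; 1, 1, 1, 1, 26]

a₀ = ⌊√185⌋ = 13.
With m₀=0, d₀=1 and mₖ₊₁ = dₖaₖ − mₖ, dₖ₊₁ = (n − mₖ₊₁²)/dₖ, aₖ₊₁ = ⌊(a₀+mₖ₊₁)/dₖ₊₁⌋:
  k=1: m=13, d=16, a=1
  k=2: m=3, d=11, a=1
  k=3: m=8, d=11, a=1
  k=4: m=3, d=16, a=1
  k=5: m=13, d=1, a=26
d=1 and a=2a₀=26 at k=5, so the next step gives (m, d) = (13, 16) again — its k=1 value — and the period has length 5.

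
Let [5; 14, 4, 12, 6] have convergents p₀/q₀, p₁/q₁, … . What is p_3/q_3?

Using pₖ = aₖpₖ₋₁ + pₖ₋₂, qₖ = aₖqₖ₋₁ + qₖ₋₂ (with p₋₁=1, p₋₂=0, q₋₁=0, q₋₂=1):
  k=0: a=5, p=5, q=1
  k=1: a=14, p=71, q=14
  k=2: a=4, p=289, q=57
  k=3: a=12, p=3539, q=698

3539/698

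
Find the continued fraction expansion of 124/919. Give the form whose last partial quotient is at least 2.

124 = 0*919 + 124
919 = 7*124 + 51
124 = 2*51 + 22
51 = 2*22 + 7
22 = 3*7 + 1
7 = 7*1 + 0  (stop)
So 124/919 = [0; 7, 2, 2, 3, 7].

[0; 7, 2, 2, 3, 7]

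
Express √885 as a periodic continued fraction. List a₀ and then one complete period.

a₀ = ⌊√885⌋ = 29.
With m₀=0, d₀=1 and mₖ₊₁ = dₖaₖ − mₖ, dₖ₊₁ = (n − mₖ₊₁²)/dₖ, aₖ₊₁ = ⌊(a₀+mₖ₊₁)/dₖ₊₁⌋:
  k=1: m=29, d=44, a=1
  k=2: m=15, d=15, a=2
  k=3: m=15, d=44, a=1
  k=4: m=29, d=1, a=58
d=1 and a=2a₀=58 at k=4, so the next step gives (m, d) = (29, 44) again — its k=1 value — and the period has length 4.

[29; 1, 2, 1, 58]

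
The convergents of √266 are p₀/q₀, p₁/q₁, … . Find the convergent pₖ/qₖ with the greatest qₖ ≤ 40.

√266 = [16; 3, 4, 3, 32, …] (period length 4).
Convergents:
  p_0/q_0 = 16/1
  p_1/q_1 = 49/3
  p_2/q_2 = 212/13
  p_3/q_3 = 685/42
q_2 = 13 ≤ 40 < 42 = q_3, so the answer is 212/13.

212/13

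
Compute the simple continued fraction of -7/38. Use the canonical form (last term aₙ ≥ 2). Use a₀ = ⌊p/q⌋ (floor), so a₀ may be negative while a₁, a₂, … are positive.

-7 = -1×38 + 31
38 = 1×31 + 7
31 = 4×7 + 3
7 = 2×3 + 1
3 = 3×1 + 0  (stop)
So -7/38 = [-1; 1, 4, 2, 3].

[-1; 1, 4, 2, 3]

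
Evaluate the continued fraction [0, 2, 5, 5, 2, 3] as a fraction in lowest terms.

Fold from the inside: start with 3/1.
  2 + 1/3 = 7/3
  5 + 3/7 = 38/7
  5 + 7/38 = 197/38
  2 + 38/197 = 432/197
  0 + 197/432 = 197/432

197/432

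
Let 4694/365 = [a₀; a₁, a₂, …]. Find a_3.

6

4694 = 12·365 + 314   →  a_0 = 12
365 = 1·314 + 51   →  a_1 = 1
314 = 6·51 + 8   →  a_2 = 6
51 = 6·8 + 3   →  a_3 = 6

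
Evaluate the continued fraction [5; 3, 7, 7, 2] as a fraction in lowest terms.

1787/336

Fold from the inside: start with 2/1.
  7 + 1/2 = 15/2
  7 + 2/15 = 107/15
  3 + 15/107 = 336/107
  5 + 107/336 = 1787/336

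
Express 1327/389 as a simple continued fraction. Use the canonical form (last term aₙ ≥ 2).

1327 = 3*389 + 160
389 = 2*160 + 69
160 = 2*69 + 22
69 = 3*22 + 3
22 = 7*3 + 1
3 = 3*1 + 0  (stop)
So 1327/389 = [3; 2, 2, 3, 7, 3].

[3; 2, 2, 3, 7, 3]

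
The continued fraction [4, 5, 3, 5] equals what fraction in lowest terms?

356/85

Fold from the inside: start with 5/1.
  3 + 1/5 = 16/5
  5 + 5/16 = 85/16
  4 + 16/85 = 356/85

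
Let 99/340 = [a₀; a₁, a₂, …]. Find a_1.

3

99 = 0·340 + 99   →  a_0 = 0
340 = 3·99 + 43   →  a_1 = 3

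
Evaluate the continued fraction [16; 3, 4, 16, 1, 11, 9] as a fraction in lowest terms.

396269/24299

Using pₖ = aₖpₖ₋₁ + pₖ₋₂ and qₖ = aₖqₖ₋₁ + qₖ₋₂:
  k=0: a=16, p=16, q=1
  k=1: a=3, p=49, q=3
  k=2: a=4, p=212, q=13
  k=3: a=16, p=3441, q=211
  k=4: a=1, p=3653, q=224
  k=5: a=11, p=43624, q=2675
  k=6: a=9, p=396269, q=24299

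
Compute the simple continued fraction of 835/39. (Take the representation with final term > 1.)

835 = 21*39 + 16
39 = 2*16 + 7
16 = 2*7 + 2
7 = 3*2 + 1
2 = 2*1 + 0  (stop)
So 835/39 = [21; 2, 2, 3, 2].

[21; 2, 2, 3, 2]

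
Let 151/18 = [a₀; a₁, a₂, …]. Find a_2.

151 = 8·18 + 7   →  a_0 = 8
18 = 2·7 + 4   →  a_1 = 2
7 = 1·4 + 3   →  a_2 = 1

1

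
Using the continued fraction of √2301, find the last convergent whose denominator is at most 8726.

√2301 = [47; 1, 30, 1, 94, …] (period length 4).
Convergents:
  p_0/q_0 = 47/1
  p_1/q_1 = 48/1
  p_2/q_2 = 1487/31
  p_3/q_3 = 1535/32
  p_4/q_4 = 145777/3039
  p_5/q_5 = 147312/3071
  p_6/q_6 = 4565137/95169
q_5 = 3071 ≤ 8726 < 95169 = q_6, so the answer is 147312/3071.

147312/3071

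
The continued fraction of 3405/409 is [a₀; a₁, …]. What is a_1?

3405 = 8·409 + 133   →  a_0 = 8
409 = 3·133 + 10   →  a_1 = 3

3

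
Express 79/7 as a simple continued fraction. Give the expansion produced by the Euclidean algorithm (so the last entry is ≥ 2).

[11; 3, 2]

79 = 11*7 + 2
7 = 3*2 + 1
2 = 2*1 + 0  (stop)
So 79/7 = [11; 3, 2].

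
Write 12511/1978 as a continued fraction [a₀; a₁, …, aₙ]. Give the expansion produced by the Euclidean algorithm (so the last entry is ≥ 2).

[6; 3, 13, 8, 6]

12511 = 6·1978 + 643
1978 = 3·643 + 49
643 = 13·49 + 6
49 = 8·6 + 1
6 = 6·1 + 0  (stop)
So 12511/1978 = [6; 3, 13, 8, 6].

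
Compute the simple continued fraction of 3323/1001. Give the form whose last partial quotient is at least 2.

[3; 3, 7, 1, 4, 8]

3323 = 3*1001 + 320
1001 = 3*320 + 41
320 = 7*41 + 33
41 = 1*33 + 8
33 = 4*8 + 1
8 = 8*1 + 0  (stop)
So 3323/1001 = [3; 3, 7, 1, 4, 8].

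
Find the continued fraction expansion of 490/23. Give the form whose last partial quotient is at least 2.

[21; 3, 3, 2]

490 = 21×23 + 7
23 = 3×7 + 2
7 = 3×2 + 1
2 = 2×1 + 0  (stop)
So 490/23 = [21; 3, 3, 2].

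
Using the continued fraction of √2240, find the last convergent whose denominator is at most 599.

√2240 = [47; 3, 23, 3, 94, …] (period length 4).
Convergents:
  p_0/q_0 = 47/1
  p_1/q_1 = 142/3
  p_2/q_2 = 3313/70
  p_3/q_3 = 10081/213
  p_4/q_4 = 950927/20092
q_3 = 213 ≤ 599 < 20092 = q_4, so the answer is 10081/213.

10081/213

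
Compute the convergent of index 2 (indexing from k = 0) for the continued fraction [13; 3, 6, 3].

Using pₖ = aₖpₖ₋₁ + pₖ₋₂, qₖ = aₖqₖ₋₁ + qₖ₋₂ (with p₋₁=1, p₋₂=0, q₋₁=0, q₋₂=1):
  k=0: a=13, p=13, q=1
  k=1: a=3, p=40, q=3
  k=2: a=6, p=253, q=19

253/19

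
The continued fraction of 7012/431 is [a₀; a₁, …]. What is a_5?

7012 = 16·431 + 116   →  a_0 = 16
431 = 3·116 + 83   →  a_1 = 3
116 = 1·83 + 33   →  a_2 = 1
83 = 2·33 + 17   →  a_3 = 2
33 = 1·17 + 16   →  a_4 = 1
17 = 1·16 + 1   →  a_5 = 1

1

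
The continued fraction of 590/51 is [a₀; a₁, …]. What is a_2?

1

590 = 11·51 + 29   →  a_0 = 11
51 = 1·29 + 22   →  a_1 = 1
29 = 1·22 + 7   →  a_2 = 1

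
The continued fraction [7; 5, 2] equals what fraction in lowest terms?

Using pₖ = aₖpₖ₋₁ + pₖ₋₂ and qₖ = aₖqₖ₋₁ + qₖ₋₂:
  k=0: a=7, p=7, q=1
  k=1: a=5, p=36, q=5
  k=2: a=2, p=79, q=11

79/11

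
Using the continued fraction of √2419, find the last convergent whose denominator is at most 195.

2951/60

√2419 = [49; 5, 2, 5, 98, …] (period length 4).
Convergents:
  p_0/q_0 = 49/1
  p_1/q_1 = 246/5
  p_2/q_2 = 541/11
  p_3/q_3 = 2951/60
  p_4/q_4 = 289739/5891
q_3 = 60 ≤ 195 < 5891 = q_4, so the answer is 2951/60.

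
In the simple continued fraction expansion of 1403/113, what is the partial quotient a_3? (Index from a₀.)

1403 = 12·113 + 47   →  a_0 = 12
113 = 2·47 + 19   →  a_1 = 2
47 = 2·19 + 9   →  a_2 = 2
19 = 2·9 + 1   →  a_3 = 2

2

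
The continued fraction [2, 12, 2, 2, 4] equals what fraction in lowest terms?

568/273

Fold from the inside: start with 4/1.
  2 + 1/4 = 9/4
  2 + 4/9 = 22/9
  12 + 9/22 = 273/22
  2 + 22/273 = 568/273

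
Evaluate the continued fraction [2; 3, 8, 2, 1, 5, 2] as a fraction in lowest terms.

2237/964

Using pₖ = aₖpₖ₋₁ + pₖ₋₂ and qₖ = aₖqₖ₋₁ + qₖ₋₂:
  k=0: a=2, p=2, q=1
  k=1: a=3, p=7, q=3
  k=2: a=8, p=58, q=25
  k=3: a=2, p=123, q=53
  k=4: a=1, p=181, q=78
  k=5: a=5, p=1028, q=443
  k=6: a=2, p=2237, q=964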